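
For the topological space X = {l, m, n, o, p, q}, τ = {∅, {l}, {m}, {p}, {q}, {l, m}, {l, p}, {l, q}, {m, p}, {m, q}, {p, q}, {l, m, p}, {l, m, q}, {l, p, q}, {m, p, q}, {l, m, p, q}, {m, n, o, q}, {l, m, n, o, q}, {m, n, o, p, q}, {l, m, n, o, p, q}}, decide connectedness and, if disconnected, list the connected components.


(X, τ) is disconnected; components = [{l}, {p}, {m, n, o, q}].

Find clopen sets (U ∈ τ with X ∖ U ∈ τ):
  U = ∅, X ∖ U = {l, m, n, o, p, q} — both open, so U is clopen.
  U = {l}, X ∖ U = {m, n, o, p, q} — both open, so U is clopen.
  U = {p}, X ∖ U = {l, m, n, o, q} — both open, so U is clopen.
  U = {l, p}, X ∖ U = {m, n, o, q} — both open, so U is clopen.
  U = {m, n, o, q}, X ∖ U = {l, p} — both open, so U is clopen.
  U = {l, m, n, o, q}, X ∖ U = {p} — both open, so U is clopen.
  U = {m, n, o, p, q}, X ∖ U = {l} — both open, so U is clopen.
  U = {l, m, n, o, p, q}, X ∖ U = ∅ — both open, so U is clopen.
Nontrivial clopen(s) exist: e.g. {m, n, o, q}. So (X, τ) is disconnected.
Compute connected components by grouping points that agree on all clopens:
  component: {l}
  component: {p}
  component: {m, n, o, q}


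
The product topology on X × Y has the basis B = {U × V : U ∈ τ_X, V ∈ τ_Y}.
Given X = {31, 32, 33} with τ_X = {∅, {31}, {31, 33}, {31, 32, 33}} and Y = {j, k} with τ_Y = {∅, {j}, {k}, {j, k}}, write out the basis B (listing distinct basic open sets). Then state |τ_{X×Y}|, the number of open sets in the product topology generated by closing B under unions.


Basis B = {∅ × ∅, {31} × {j}, {31} × {k}, {31} × {j, k}, {31, 33} × {j}, {31, 33} × {k}, {31, 32, 33} × {j}, {31, 32, 33} × {k}, {31, 33} × {j, k}, {31, 32, 33} × {j, k}}; |τ_{X×Y}| = 16.

Enumerate products U × V with U ∈ τ_X, V ∈ τ_Y (deduplicated):
  ∅ × ∅ = {} (∅)
  {31} × {j} = {(31,j)}
  {31} × {k} = {(31,k)}
  {31} × {j, k} = {(31,j), (31,k)}
  {31, 33} × {j} = {(31,j), (33,j)}
  {31, 33} × {k} = {(31,k), (33,k)}
  {31, 32, 33} × {j} = {(31,j), (32,j), (33,j)}
  {31, 32, 33} × {k} = {(31,k), (32,k), (33,k)}
  {31, 33} × {j, k} = {(31,j), (31,k), (33,j), (33,k)}
  {31, 32, 33} × {j, k} = {(31,j), (31,k), (32,j), (32,k), (33,j), (33,k)}
These 10 distinct sets form the basis B.
Close under arbitrary unions to get τ_{X×Y}; counting gives |τ_{X×Y}| = 16.


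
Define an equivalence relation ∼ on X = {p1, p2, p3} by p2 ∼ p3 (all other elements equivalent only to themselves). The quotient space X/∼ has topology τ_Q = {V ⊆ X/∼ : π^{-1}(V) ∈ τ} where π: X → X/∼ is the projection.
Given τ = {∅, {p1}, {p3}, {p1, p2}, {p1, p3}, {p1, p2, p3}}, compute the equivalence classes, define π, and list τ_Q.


X/∼ = {[p1], [p2=p3]}; |τ_Q| = 3.

Equivalence classes: [p1], [p2=p3].
Quotient map π: X → X/∼ sends p1 ↦ [p1], p2 ↦ [p2=p3], p3 ↦ [p2=p3].
For each subset V ⊆ X/∼, compute π^{-1}(V) ⊆ X and check whether π^{-1}(V) ∈ τ. V is open in τ_Q iff π^{-1}(V) ∈ τ.
  V = {}: π^{-1}(V) = ∅ ∈ τ ✓.
  V = {[p1]}: π^{-1}(V) = {p1} ∈ τ ✓.
  V = {[p2=p3]}: π^{-1}(V) = {p2, p3} ∉ τ ✗.
  V = {[p1], [p2=p3]}: π^{-1}(V) = {p1, p2, p3} ∈ τ ✓.
Open sets in the quotient: τ_Q = {{}, {[p1]}, {[p1], [p2=p3]}} (3 elements).


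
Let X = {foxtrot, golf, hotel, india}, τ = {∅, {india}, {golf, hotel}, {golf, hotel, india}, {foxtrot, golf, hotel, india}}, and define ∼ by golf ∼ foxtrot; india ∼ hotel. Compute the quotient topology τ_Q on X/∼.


X/∼ = {[foxtrot=golf], [hotel=india]}; |τ_Q| = 2.

Equivalence classes: [foxtrot=golf], [hotel=india].
Quotient map π: X → X/∼ sends foxtrot ↦ [foxtrot=golf], golf ↦ [foxtrot=golf], hotel ↦ [hotel=india], india ↦ [hotel=india].
For each subset V ⊆ X/∼, compute π^{-1}(V) ⊆ X and check whether π^{-1}(V) ∈ τ. V is open in τ_Q iff π^{-1}(V) ∈ τ.
  V = {}: π^{-1}(V) = ∅ ∈ τ ✓.
  V = {[foxtrot=golf]}: π^{-1}(V) = {foxtrot, golf} ∉ τ ✗.
  V = {[hotel=india]}: π^{-1}(V) = {hotel, india} ∉ τ ✗.
  V = {[foxtrot=golf], [hotel=india]}: π^{-1}(V) = {foxtrot, golf, hotel, india} ∈ τ ✓.
Open sets in the quotient: τ_Q = {{}, {[foxtrot=golf], [hotel=india]}} (2 elements).


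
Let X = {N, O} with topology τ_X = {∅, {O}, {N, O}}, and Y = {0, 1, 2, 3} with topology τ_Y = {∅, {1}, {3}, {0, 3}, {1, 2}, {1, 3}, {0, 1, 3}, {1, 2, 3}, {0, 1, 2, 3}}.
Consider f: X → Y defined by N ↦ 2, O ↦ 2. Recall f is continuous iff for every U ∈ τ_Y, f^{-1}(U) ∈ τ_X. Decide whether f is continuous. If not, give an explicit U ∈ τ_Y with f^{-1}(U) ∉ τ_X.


f IS continuous.

Compute f^{-1}(U) for each U ∈ τ_Y:
  U = ∅: f^{-1}(U) = ∅ ∈ τ_X ✓.
  U = {1}: f^{-1}(U) = ∅ ∈ τ_X ✓.
  U = {3}: f^{-1}(U) = ∅ ∈ τ_X ✓.
  U = {0, 3}: f^{-1}(U) = ∅ ∈ τ_X ✓.
  U = {1, 2}: f^{-1}(U) = {N, O} ∈ τ_X ✓.
  U = {1, 3}: f^{-1}(U) = ∅ ∈ τ_X ✓.
  U = {0, 1, 3}: f^{-1}(U) = ∅ ∈ τ_X ✓.
  U = {1, 2, 3}: f^{-1}(U) = {N, O} ∈ τ_X ✓.
  U = {0, 1, 2, 3}: f^{-1}(U) = {N, O} ∈ τ_X ✓.
Every preimage lies in τ_X, so f IS continuous.


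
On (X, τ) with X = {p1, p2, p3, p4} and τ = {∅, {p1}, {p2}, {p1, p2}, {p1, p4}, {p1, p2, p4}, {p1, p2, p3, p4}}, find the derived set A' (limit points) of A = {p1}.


A' = {p3, p4}

For each x ∈ X, list the open sets U ∈ τ with x ∈ U, then check whether U ∩ (A ∖ {x}) ≠ ∅ for every such U.
  x = p1: open {p1} ∋ x has {p1} ∩ (A ∖ {p1}) = ∅, so x is NOT a limit point.
  x = p2: open {p2} ∋ x has {p2} ∩ (A ∖ {p2}) = ∅, so x is NOT a limit point.
  x = p3: opens ∋ x are {p1, p2, p3, p4}; each meets A ∖ {p3}, so x IS a limit point.
  x = p4: opens ∋ x are {p1, p4}, {p1, p2, p4}, {p1, p2, p3, p4}; each meets A ∖ {p4}, so x IS a limit point.
Collecting: A' = {p3, p4}.


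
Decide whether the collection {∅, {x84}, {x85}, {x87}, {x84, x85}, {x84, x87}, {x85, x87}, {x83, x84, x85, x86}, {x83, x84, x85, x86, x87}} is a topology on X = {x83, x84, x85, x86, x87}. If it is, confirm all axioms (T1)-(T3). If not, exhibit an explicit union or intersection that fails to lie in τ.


τ is NOT a topology on X.

Axiom (T1): ∅ ∈ τ? Yes; X ∈ τ? Yes.
Axiom (T2/T3): check pairwise unions and intersections of members of τ.
Counterexample for (T2): {x84} ∪ {x85, x87} = {x84, x85, x87} ∉ τ. Therefore τ is NOT a topology.


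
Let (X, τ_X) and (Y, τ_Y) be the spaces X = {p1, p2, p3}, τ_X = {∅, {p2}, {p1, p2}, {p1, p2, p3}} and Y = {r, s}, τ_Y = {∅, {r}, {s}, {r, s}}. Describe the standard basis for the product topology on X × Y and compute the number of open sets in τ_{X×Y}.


Basis B = {∅ × ∅, {p2} × {r}, {p2} × {s}, {p1, p2} × {r}, {p1, p2} × {s}, {p2} × {r, s}, {p1, p2, p3} × {r}, {p1, p2, p3} × {s}, {p1, p2} × {r, s}, {p1, p2, p3} × {r, s}}; |τ_{X×Y}| = 16.

Enumerate products U × V with U ∈ τ_X, V ∈ τ_Y (deduplicated):
  ∅ × ∅ = {} (∅)
  {p2} × {r} = {(p2,r)}
  {p2} × {s} = {(p2,s)}
  {p1, p2} × {r} = {(p1,r), (p2,r)}
  {p1, p2} × {s} = {(p1,s), (p2,s)}
  {p2} × {r, s} = {(p2,r), (p2,s)}
  {p1, p2, p3} × {r} = {(p1,r), (p2,r), (p3,r)}
  {p1, p2, p3} × {s} = {(p1,s), (p2,s), (p3,s)}
  {p1, p2} × {r, s} = {(p1,r), (p1,s), (p2,r), (p2,s)}
  {p1, p2, p3} × {r, s} = {(p1,r), (p1,s), (p2,r), (p2,s), (p3,r), (p3,s)}
These 10 distinct sets form the basis B.
Close under arbitrary unions to get τ_{X×Y}; counting gives |τ_{X×Y}| = 16.


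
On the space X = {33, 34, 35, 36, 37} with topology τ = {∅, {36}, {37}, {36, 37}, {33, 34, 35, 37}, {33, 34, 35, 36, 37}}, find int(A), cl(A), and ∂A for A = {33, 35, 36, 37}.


int(A) = {36, 37}, cl(A) = {33, 34, 35, 36, 37}, ∂A = {33, 34, 35}.

Closed sets in (X, τ) are complements of opens:
  closed(X, τ) = {∅, {36}, {33, 34, 35}, {33, 34, 35, 36}, {33, 34, 35, 37}, {33, 34, 35, 36, 37}}.
int(A) = ⋃ {U ∈ τ : U ⊆ A}. Opens contained in A: ∅, {36}, {37}, {36, 37}.
Taking the union of these: int(A) = {36, 37}.
cl(A) = ⋂ {C closed : A ⊆ C}. Closed sets containing A: {33, 34, 35, 36, 37}.
Intersecting these: cl(A) = {33, 34, 35, 36, 37}.
∂A = cl(A) ∖ int(A) = {33, 34, 35, 36, 37} ∖ {36, 37} = {33, 34, 35}.


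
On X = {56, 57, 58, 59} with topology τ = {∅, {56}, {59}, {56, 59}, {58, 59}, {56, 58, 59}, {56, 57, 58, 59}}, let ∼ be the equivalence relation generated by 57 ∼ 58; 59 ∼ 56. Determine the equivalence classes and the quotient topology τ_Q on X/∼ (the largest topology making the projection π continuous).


X/∼ = {[56=59], [57=58]}; |τ_Q| = 3.

Equivalence classes: [56=59], [57=58].
Quotient map π: X → X/∼ sends 56 ↦ [56=59], 57 ↦ [57=58], 58 ↦ [57=58], 59 ↦ [56=59].
For each subset V ⊆ X/∼, compute π^{-1}(V) ⊆ X and check whether π^{-1}(V) ∈ τ. V is open in τ_Q iff π^{-1}(V) ∈ τ.
  V = {}: π^{-1}(V) = ∅ ∈ τ ✓.
  V = {[56=59]}: π^{-1}(V) = {56, 59} ∈ τ ✓.
  V = {[57=58]}: π^{-1}(V) = {57, 58} ∉ τ ✗.
  V = {[56=59], [57=58]}: π^{-1}(V) = {56, 57, 58, 59} ∈ τ ✓.
Open sets in the quotient: τ_Q = {{}, {[56=59]}, {[56=59], [57=58]}} (3 elements).


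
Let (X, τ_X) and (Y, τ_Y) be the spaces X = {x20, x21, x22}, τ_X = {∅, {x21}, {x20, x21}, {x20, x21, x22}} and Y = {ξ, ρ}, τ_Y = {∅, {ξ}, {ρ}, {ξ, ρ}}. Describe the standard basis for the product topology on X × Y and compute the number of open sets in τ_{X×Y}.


Basis B = {∅ × ∅, {x21} × {ξ}, {x21} × {ρ}, {x20, x21} × {ξ}, {x20, x21} × {ρ}, {x21} × {ξ, ρ}, {x20, x21, x22} × {ξ}, {x20, x21, x22} × {ρ}, {x20, x21} × {ξ, ρ}, {x20, x21, x22} × {ξ, ρ}}; |τ_{X×Y}| = 16.

Enumerate products U × V with U ∈ τ_X, V ∈ τ_Y (deduplicated):
  ∅ × ∅ = {} (∅)
  {x21} × {ξ} = {(x21,ξ)}
  {x21} × {ρ} = {(x21,ρ)}
  {x20, x21} × {ξ} = {(x20,ξ), (x21,ξ)}
  {x20, x21} × {ρ} = {(x20,ρ), (x21,ρ)}
  {x21} × {ξ, ρ} = {(x21,ξ), (x21,ρ)}
  {x20, x21, x22} × {ξ} = {(x20,ξ), (x21,ξ), (x22,ξ)}
  {x20, x21, x22} × {ρ} = {(x20,ρ), (x21,ρ), (x22,ρ)}
  {x20, x21} × {ξ, ρ} = {(x20,ξ), (x20,ρ), (x21,ξ), (x21,ρ)}
  {x20, x21, x22} × {ξ, ρ} = {(x20,ξ), (x20,ρ), (x21,ξ), (x21,ρ), (x22,ξ), (x22,ρ)}
These 10 distinct sets form the basis B.
Close under arbitrary unions to get τ_{X×Y}; counting gives |τ_{X×Y}| = 16.


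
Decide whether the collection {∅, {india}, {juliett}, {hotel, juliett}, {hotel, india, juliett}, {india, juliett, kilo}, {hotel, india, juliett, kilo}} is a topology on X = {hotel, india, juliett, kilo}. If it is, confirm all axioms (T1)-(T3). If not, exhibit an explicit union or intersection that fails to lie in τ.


τ is NOT a topology on X.

Axiom (T1): ∅ ∈ τ? Yes; X ∈ τ? Yes.
Axiom (T2/T3): check pairwise unions and intersections of members of τ.
Counterexample for (T2): {india} ∪ {juliett} = {india, juliett} ∉ τ. Therefore τ is NOT a topology.


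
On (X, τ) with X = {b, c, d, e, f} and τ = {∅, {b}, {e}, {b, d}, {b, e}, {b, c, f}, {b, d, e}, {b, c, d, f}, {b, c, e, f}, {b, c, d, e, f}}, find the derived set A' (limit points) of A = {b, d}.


A' = {c, d, f}

For each x ∈ X, list the open sets U ∈ τ with x ∈ U, then check whether U ∩ (A ∖ {x}) ≠ ∅ for every such U.
  x = b: open {b} ∋ x has {b} ∩ (A ∖ {b}) = ∅, so x is NOT a limit point.
  x = c: opens ∋ x are {b, c, f}, {b, c, d, f}, {b, c, e, f}, {b, c, d, e, f}; each meets A ∖ {c}, so x IS a limit point.
  x = d: opens ∋ x are {b, d}, {b, d, e}, {b, c, d, f}, {b, c, d, e, f}; each meets A ∖ {d}, so x IS a limit point.
  x = e: open {e} ∋ x has {e} ∩ (A ∖ {e}) = ∅, so x is NOT a limit point.
  x = f: opens ∋ x are {b, c, f}, {b, c, d, f}, {b, c, e, f}, {b, c, d, e, f}; each meets A ∖ {f}, so x IS a limit point.
Collecting: A' = {c, d, f}.


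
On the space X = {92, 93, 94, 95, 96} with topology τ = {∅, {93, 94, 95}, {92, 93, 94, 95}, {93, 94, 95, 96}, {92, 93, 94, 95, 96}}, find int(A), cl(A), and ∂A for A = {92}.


int(A) = ∅, cl(A) = {92}, ∂A = {92}.

Closed sets in (X, τ) are complements of opens:
  closed(X, τ) = {∅, {92}, {96}, {92, 96}, {92, 93, 94, 95, 96}}.
int(A) = ⋃ {U ∈ τ : U ⊆ A}. Opens contained in A: ∅.
Taking the union of these: int(A) = ∅.
cl(A) = ⋂ {C closed : A ⊆ C}. Closed sets containing A: {92}, {92, 96}, {92, 93, 94, 95, 96}.
Intersecting these: cl(A) = {92}.
∂A = cl(A) ∖ int(A) = {92} ∖ ∅ = {92}.


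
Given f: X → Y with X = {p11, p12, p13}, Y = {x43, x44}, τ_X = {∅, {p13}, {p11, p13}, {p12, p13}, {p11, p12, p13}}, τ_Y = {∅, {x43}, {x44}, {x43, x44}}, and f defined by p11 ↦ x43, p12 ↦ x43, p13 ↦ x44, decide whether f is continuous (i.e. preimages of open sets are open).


f is NOT continuous.

Compute f^{-1}(U) for each U ∈ τ_Y:
  U = ∅: f^{-1}(U) = ∅ ∈ τ_X ✓.
  U = {x43}: f^{-1}(U) = {p11, p12} ∉ τ_X ✗.
  U = {x44}: f^{-1}(U) = {p13} ∈ τ_X ✓.
  U = {x43, x44}: f^{-1}(U) = {p11, p12, p13} ∈ τ_X ✓.
Found U = {x43} with f^{-1}(U) = {p11, p12} not in τ_X. Therefore f is NOT continuous.


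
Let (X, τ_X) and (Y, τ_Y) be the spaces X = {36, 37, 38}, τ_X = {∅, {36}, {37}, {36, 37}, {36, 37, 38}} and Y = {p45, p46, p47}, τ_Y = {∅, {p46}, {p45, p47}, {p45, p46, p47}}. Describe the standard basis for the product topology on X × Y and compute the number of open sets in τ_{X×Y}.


Basis B = {∅ × ∅, {36} × {p46}, {37} × {p46}, {36} × {p45, p47}, {36, 37} × {p46}, {37} × {p45, p47}, {36} × {p45, p46, p47}, {36, 37, 38} × {p46}, {37} × {p45, p46, p47}, {36, 37} × {p45, p47}, {36, 37} × {p45, p46, p47}, {36, 37, 38} × {p45, p47}, {36, 37, 38} × {p45, p46, p47}}; |τ_{X×Y}| = 25.

Enumerate products U × V with U ∈ τ_X, V ∈ τ_Y (deduplicated):
  ∅ × ∅ = {} (∅)
  {36} × {p46} = {(36,p46)}
  {37} × {p46} = {(37,p46)}
  {36} × {p45, p47} = {(36,p45), (36,p47)}
  {36, 37} × {p46} = {(36,p46), (37,p46)}
  {37} × {p45, p47} = {(37,p45), (37,p47)}
  {36} × {p45, p46, p47} = {(36,p45), (36,p46), (36,p47)}
  {36, 37, 38} × {p46} = {(36,p46), (37,p46), (38,p46)}
  {37} × {p45, p46, p47} = {(37,p45), (37,p46), (37,p47)}
  {36, 37} × {p45, p47} = {(36,p45), (36,p47), (37,p45), (37,p47)}
  {36, 37} × {p45, p46, p47} = {(36,p45), (36,p46), (36,p47), (37,p45), (37,p46), (37,p47)}
  {36, 37, 38} × {p45, p47} = {(36,p45), (36,p47), (37,p45), (37,p47), (38,p45), (38,p47)}
  {36, 37, 38} × {p45, p46, p47} = {(36,p45), (36,p46), (36,p47), (37,p45), (37,p46), (37,p47), (38,p45), (38,p46), (38,p47)}
These 13 distinct sets form the basis B.
Close under arbitrary unions to get τ_{X×Y}; counting gives |τ_{X×Y}| = 25.


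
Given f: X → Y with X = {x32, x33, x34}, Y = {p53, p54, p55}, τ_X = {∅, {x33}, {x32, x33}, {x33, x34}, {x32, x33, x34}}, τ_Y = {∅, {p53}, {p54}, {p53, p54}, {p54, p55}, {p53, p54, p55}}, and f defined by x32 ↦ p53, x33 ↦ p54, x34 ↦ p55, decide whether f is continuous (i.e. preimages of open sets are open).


f is NOT continuous.

Compute f^{-1}(U) for each U ∈ τ_Y:
  U = ∅: f^{-1}(U) = ∅ ∈ τ_X ✓.
  U = {p53}: f^{-1}(U) = {x32} ∉ τ_X ✗.
  U = {p54}: f^{-1}(U) = {x33} ∈ τ_X ✓.
  U = {p53, p54}: f^{-1}(U) = {x32, x33} ∈ τ_X ✓.
  U = {p54, p55}: f^{-1}(U) = {x33, x34} ∈ τ_X ✓.
  U = {p53, p54, p55}: f^{-1}(U) = {x32, x33, x34} ∈ τ_X ✓.
Found U = {p53} with f^{-1}(U) = {x32} not in τ_X. Therefore f is NOT continuous.


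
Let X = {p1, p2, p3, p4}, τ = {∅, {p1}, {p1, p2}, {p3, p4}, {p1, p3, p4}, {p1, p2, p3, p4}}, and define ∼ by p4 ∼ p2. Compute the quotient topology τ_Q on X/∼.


X/∼ = {[p1], [p2=p4], [p3]}; |τ_Q| = 3.

Equivalence classes: [p1], [p2=p4], [p3].
Quotient map π: X → X/∼ sends p1 ↦ [p1], p2 ↦ [p2=p4], p3 ↦ [p3], p4 ↦ [p2=p4].
For each subset V ⊆ X/∼, compute π^{-1}(V) ⊆ X and check whether π^{-1}(V) ∈ τ. V is open in τ_Q iff π^{-1}(V) ∈ τ.
  V = {}: π^{-1}(V) = ∅ ∈ τ ✓.
  V = {[p1]}: π^{-1}(V) = {p1} ∈ τ ✓.
  V = {[p2=p4]}: π^{-1}(V) = {p2, p4} ∉ τ ✗.
  V = {[p1], [p2=p4]}: π^{-1}(V) = {p1, p2, p4} ∉ τ ✗.
  V = {[p3]}: π^{-1}(V) = {p3} ∉ τ ✗.
  V = {[p1], [p3]}: π^{-1}(V) = {p1, p3} ∉ τ ✗.
  V = {[p2=p4], [p3]}: π^{-1}(V) = {p2, p3, p4} ∉ τ ✗.
  V = {[p1], [p2=p4], [p3]}: π^{-1}(V) = {p1, p2, p3, p4} ∈ τ ✓.
Open sets in the quotient: τ_Q = {{}, {[p1]}, {[p1], [p2=p4], [p3]}} (3 elements).


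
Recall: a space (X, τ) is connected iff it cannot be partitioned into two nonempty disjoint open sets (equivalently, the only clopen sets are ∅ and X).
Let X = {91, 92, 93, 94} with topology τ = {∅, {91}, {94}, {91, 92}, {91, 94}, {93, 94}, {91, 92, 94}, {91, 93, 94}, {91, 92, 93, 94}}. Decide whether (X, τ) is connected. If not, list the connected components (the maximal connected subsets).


(X, τ) is disconnected; components = [{91, 92}, {93, 94}].

Find clopen sets (U ∈ τ with X ∖ U ∈ τ):
  U = ∅, X ∖ U = {91, 92, 93, 94} — both open, so U is clopen.
  U = {91, 92}, X ∖ U = {93, 94} — both open, so U is clopen.
  U = {93, 94}, X ∖ U = {91, 92} — both open, so U is clopen.
  U = {91, 92, 93, 94}, X ∖ U = ∅ — both open, so U is clopen.
Nontrivial clopen(s) exist: e.g. {91, 92}. So (X, τ) is disconnected.
Compute connected components by grouping points that agree on all clopens:
  component: {91, 92}
  component: {93, 94}


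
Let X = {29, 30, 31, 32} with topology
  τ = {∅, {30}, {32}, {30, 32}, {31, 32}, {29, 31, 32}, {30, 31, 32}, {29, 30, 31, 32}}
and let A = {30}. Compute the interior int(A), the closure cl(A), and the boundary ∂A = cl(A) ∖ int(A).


int(A) = {30}, cl(A) = {30}, ∂A = ∅.

Closed sets in (X, τ) are complements of opens:
  closed(X, τ) = {∅, {29}, {30}, {29, 30}, {29, 31}, {29, 30, 31}, {29, 31, 32}, {29, 30, 31, 32}}.
int(A) = ⋃ {U ∈ τ : U ⊆ A}. Opens contained in A: ∅, {30}.
Taking the union of these: int(A) = {30}.
cl(A) = ⋂ {C closed : A ⊆ C}. Closed sets containing A: {30}, {29, 30}, {29, 30, 31}, {29, 30, 31, 32}.
Intersecting these: cl(A) = {30}.
∂A = cl(A) ∖ int(A) = {30} ∖ {30} = ∅.


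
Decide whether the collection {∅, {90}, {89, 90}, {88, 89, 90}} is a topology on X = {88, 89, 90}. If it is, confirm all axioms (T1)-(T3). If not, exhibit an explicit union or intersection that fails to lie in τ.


τ IS a topology on X.

Axiom (T1): ∅ ∈ τ? Yes; X ∈ τ? Yes.
Axiom (T2/T3): check pairwise unions and intersections of members of τ.
All pairwise intersections and unions checked — each lies in τ. Therefore τ satisfies (T1), (T2), (T3): it IS a topology on X.


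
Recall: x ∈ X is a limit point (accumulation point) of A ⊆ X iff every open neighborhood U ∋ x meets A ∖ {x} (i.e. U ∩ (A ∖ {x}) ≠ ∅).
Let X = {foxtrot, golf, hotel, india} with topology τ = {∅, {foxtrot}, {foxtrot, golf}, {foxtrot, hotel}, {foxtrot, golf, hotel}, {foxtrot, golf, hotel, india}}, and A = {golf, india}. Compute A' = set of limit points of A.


A' = {india}

For each x ∈ X, list the open sets U ∈ τ with x ∈ U, then check whether U ∩ (A ∖ {x}) ≠ ∅ for every such U.
  x = foxtrot: open {foxtrot} ∋ x has {foxtrot} ∩ (A ∖ {foxtrot}) = ∅, so x is NOT a limit point.
  x = golf: open {foxtrot, golf} ∋ x has {foxtrot, golf} ∩ (A ∖ {golf}) = ∅, so x is NOT a limit point.
  x = hotel: open {foxtrot, hotel} ∋ x has {foxtrot, hotel} ∩ (A ∖ {hotel}) = ∅, so x is NOT a limit point.
  x = india: opens ∋ x are {foxtrot, golf, hotel, india}; each meets A ∖ {india}, so x IS a limit point.
Collecting: A' = {india}.


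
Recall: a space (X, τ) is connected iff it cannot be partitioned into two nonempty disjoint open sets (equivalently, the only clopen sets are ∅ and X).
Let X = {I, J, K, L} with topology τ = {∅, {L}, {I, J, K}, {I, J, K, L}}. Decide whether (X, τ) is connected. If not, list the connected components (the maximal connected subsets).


(X, τ) is disconnected; components = [{L}, {I, J, K}].

Find clopen sets (U ∈ τ with X ∖ U ∈ τ):
  U = ∅, X ∖ U = {I, J, K, L} — both open, so U is clopen.
  U = {L}, X ∖ U = {I, J, K} — both open, so U is clopen.
  U = {I, J, K}, X ∖ U = {L} — both open, so U is clopen.
  U = {I, J, K, L}, X ∖ U = ∅ — both open, so U is clopen.
Nontrivial clopen(s) exist: e.g. {L}. So (X, τ) is disconnected.
Compute connected components by grouping points that agree on all clopens:
  component: {L}
  component: {I, J, K}


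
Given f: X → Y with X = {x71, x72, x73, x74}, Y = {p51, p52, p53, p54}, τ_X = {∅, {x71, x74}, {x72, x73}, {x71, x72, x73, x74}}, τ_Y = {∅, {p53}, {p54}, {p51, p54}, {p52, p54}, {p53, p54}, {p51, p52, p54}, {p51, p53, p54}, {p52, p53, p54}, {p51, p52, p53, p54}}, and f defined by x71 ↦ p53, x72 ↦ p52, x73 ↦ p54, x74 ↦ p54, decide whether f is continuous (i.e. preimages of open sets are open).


f is NOT continuous.

Compute f^{-1}(U) for each U ∈ τ_Y:
  U = ∅: f^{-1}(U) = ∅ ∈ τ_X ✓.
  U = {p53}: f^{-1}(U) = {x71} ∉ τ_X ✗.
  U = {p54}: f^{-1}(U) = {x73, x74} ∉ τ_X ✗.
  U = {p51, p54}: f^{-1}(U) = {x73, x74} ∉ τ_X ✗.
  U = {p52, p54}: f^{-1}(U) = {x72, x73, x74} ∉ τ_X ✗.
  U = {p53, p54}: f^{-1}(U) = {x71, x73, x74} ∉ τ_X ✗.
  U = {p51, p52, p54}: f^{-1}(U) = {x72, x73, x74} ∉ τ_X ✗.
  U = {p51, p53, p54}: f^{-1}(U) = {x71, x73, x74} ∉ τ_X ✗.
  U = {p52, p53, p54}: f^{-1}(U) = {x71, x72, x73, x74} ∈ τ_X ✓.
  U = {p51, p52, p53, p54}: f^{-1}(U) = {x71, x72, x73, x74} ∈ τ_X ✓.
Found U = {p53} with f^{-1}(U) = {x71} not in τ_X. Therefore f is NOT continuous.


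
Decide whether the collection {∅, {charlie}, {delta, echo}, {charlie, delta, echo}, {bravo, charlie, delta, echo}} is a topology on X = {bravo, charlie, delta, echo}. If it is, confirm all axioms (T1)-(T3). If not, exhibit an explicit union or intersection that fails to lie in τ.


τ IS a topology on X.

Axiom (T1): ∅ ∈ τ? Yes; X ∈ τ? Yes.
Axiom (T2/T3): check pairwise unions and intersections of members of τ.
All pairwise intersections and unions checked — each lies in τ. Therefore τ satisfies (T1), (T2), (T3): it IS a topology on X.


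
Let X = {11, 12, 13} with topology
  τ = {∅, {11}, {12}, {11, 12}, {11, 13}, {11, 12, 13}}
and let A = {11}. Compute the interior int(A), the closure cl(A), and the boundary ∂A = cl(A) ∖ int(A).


int(A) = {11}, cl(A) = {11, 13}, ∂A = {13}.

Closed sets in (X, τ) are complements of opens:
  closed(X, τ) = {∅, {12}, {13}, {11, 13}, {12, 13}, {11, 12, 13}}.
int(A) = ⋃ {U ∈ τ : U ⊆ A}. Opens contained in A: ∅, {11}.
Taking the union of these: int(A) = {11}.
cl(A) = ⋂ {C closed : A ⊆ C}. Closed sets containing A: {11, 13}, {11, 12, 13}.
Intersecting these: cl(A) = {11, 13}.
∂A = cl(A) ∖ int(A) = {11, 13} ∖ {11} = {13}.


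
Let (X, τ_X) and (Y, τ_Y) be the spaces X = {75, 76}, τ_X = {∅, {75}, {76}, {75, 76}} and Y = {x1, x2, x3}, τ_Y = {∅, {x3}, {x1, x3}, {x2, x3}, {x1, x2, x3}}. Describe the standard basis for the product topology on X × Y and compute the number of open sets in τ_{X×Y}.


Basis B = {∅ × ∅, {75} × {x3}, {76} × {x3}, {75} × {x1, x3}, {75} × {x2, x3}, {75, 76} × {x3}, {76} × {x1, x3}, {76} × {x2, x3}, {75} × {x1, x2, x3}, {76} × {x1, x2, x3}, {75, 76} × {x1, x3}, {75, 76} × {x2, x3}, {75, 76} × {x1, x2, x3}}; |τ_{X×Y}| = 25.

Enumerate products U × V with U ∈ τ_X, V ∈ τ_Y (deduplicated):
  ∅ × ∅ = {} (∅)
  {75} × {x3} = {(75,x3)}
  {76} × {x3} = {(76,x3)}
  {75} × {x1, x3} = {(75,x1), (75,x3)}
  {75} × {x2, x3} = {(75,x2), (75,x3)}
  {75, 76} × {x3} = {(75,x3), (76,x3)}
  {76} × {x1, x3} = {(76,x1), (76,x3)}
  {76} × {x2, x3} = {(76,x2), (76,x3)}
  {75} × {x1, x2, x3} = {(75,x1), (75,x2), (75,x3)}
  {76} × {x1, x2, x3} = {(76,x1), (76,x2), (76,x3)}
  {75, 76} × {x1, x3} = {(75,x1), (75,x3), (76,x1), (76,x3)}
  {75, 76} × {x2, x3} = {(75,x2), (75,x3), (76,x2), (76,x3)}
  {75, 76} × {x1, x2, x3} = {(75,x1), (75,x2), (75,x3), (76,x1), (76,x2), (76,x3)}
These 13 distinct sets form the basis B.
Close under arbitrary unions to get τ_{X×Y}; counting gives |τ_{X×Y}| = 25.


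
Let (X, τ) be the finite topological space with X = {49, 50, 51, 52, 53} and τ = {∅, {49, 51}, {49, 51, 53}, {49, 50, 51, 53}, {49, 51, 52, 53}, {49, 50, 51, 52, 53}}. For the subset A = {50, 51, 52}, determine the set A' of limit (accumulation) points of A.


A' = {49, 50, 52, 53}

For each x ∈ X, list the open sets U ∈ τ with x ∈ U, then check whether U ∩ (A ∖ {x}) ≠ ∅ for every such U.
  x = 49: opens ∋ x are {49, 51}, {49, 51, 53}, {49, 50, 51, 53}, {49, 51, 52, 53}, {49, 50, 51, 52, 53}; each meets A ∖ {49}, so x IS a limit point.
  x = 50: opens ∋ x are {49, 50, 51, 53}, {49, 50, 51, 52, 53}; each meets A ∖ {50}, so x IS a limit point.
  x = 51: open {49, 51} ∋ x has {49, 51} ∩ (A ∖ {51}) = ∅, so x is NOT a limit point.
  x = 52: opens ∋ x are {49, 51, 52, 53}, {49, 50, 51, 52, 53}; each meets A ∖ {52}, so x IS a limit point.
  x = 53: opens ∋ x are {49, 51, 53}, {49, 50, 51, 53}, {49, 51, 52, 53}, {49, 50, 51, 52, 53}; each meets A ∖ {53}, so x IS a limit point.
Collecting: A' = {49, 50, 52, 53}.


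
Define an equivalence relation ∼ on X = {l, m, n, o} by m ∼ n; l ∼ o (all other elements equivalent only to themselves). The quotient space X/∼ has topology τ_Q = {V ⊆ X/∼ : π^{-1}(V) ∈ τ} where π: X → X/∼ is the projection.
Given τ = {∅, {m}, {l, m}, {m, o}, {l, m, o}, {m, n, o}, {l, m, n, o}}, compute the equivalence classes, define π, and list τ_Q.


X/∼ = {[l=o], [m=n]}; |τ_Q| = 2.

Equivalence classes: [l=o], [m=n].
Quotient map π: X → X/∼ sends l ↦ [l=o], m ↦ [m=n], n ↦ [m=n], o ↦ [l=o].
For each subset V ⊆ X/∼, compute π^{-1}(V) ⊆ X and check whether π^{-1}(V) ∈ τ. V is open in τ_Q iff π^{-1}(V) ∈ τ.
  V = {}: π^{-1}(V) = ∅ ∈ τ ✓.
  V = {[l=o]}: π^{-1}(V) = {l, o} ∉ τ ✗.
  V = {[m=n]}: π^{-1}(V) = {m, n} ∉ τ ✗.
  V = {[l=o], [m=n]}: π^{-1}(V) = {l, m, n, o} ∈ τ ✓.
Open sets in the quotient: τ_Q = {{}, {[l=o], [m=n]}} (2 elements).


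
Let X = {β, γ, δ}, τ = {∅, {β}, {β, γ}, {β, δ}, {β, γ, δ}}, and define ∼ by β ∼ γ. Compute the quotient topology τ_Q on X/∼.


X/∼ = {[β=γ], [δ]}; |τ_Q| = 3.

Equivalence classes: [β=γ], [δ].
Quotient map π: X → X/∼ sends β ↦ [β=γ], γ ↦ [β=γ], δ ↦ [δ].
For each subset V ⊆ X/∼, compute π^{-1}(V) ⊆ X and check whether π^{-1}(V) ∈ τ. V is open in τ_Q iff π^{-1}(V) ∈ τ.
  V = {}: π^{-1}(V) = ∅ ∈ τ ✓.
  V = {[β=γ]}: π^{-1}(V) = {β, γ} ∈ τ ✓.
  V = {[δ]}: π^{-1}(V) = {δ} ∉ τ ✗.
  V = {[β=γ], [δ]}: π^{-1}(V) = {β, γ, δ} ∈ τ ✓.
Open sets in the quotient: τ_Q = {{}, {[β=γ]}, {[β=γ], [δ]}} (3 elements).


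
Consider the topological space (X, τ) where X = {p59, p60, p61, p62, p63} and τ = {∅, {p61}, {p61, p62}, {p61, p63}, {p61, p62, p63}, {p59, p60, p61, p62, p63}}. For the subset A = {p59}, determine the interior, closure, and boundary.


int(A) = ∅, cl(A) = {p59, p60}, ∂A = {p59, p60}.

Closed sets in (X, τ) are complements of opens:
  closed(X, τ) = {∅, {p59, p60}, {p59, p60, p62}, {p59, p60, p63}, {p59, p60, p62, p63}, {p59, p60, p61, p62, p63}}.
int(A) = ⋃ {U ∈ τ : U ⊆ A}. Opens contained in A: ∅.
Taking the union of these: int(A) = ∅.
cl(A) = ⋂ {C closed : A ⊆ C}. Closed sets containing A: {p59, p60}, {p59, p60, p62}, {p59, p60, p63}, {p59, p60, p62, p63}, {p59, p60, p61, p62, p63}.
Intersecting these: cl(A) = {p59, p60}.
∂A = cl(A) ∖ int(A) = {p59, p60} ∖ ∅ = {p59, p60}.


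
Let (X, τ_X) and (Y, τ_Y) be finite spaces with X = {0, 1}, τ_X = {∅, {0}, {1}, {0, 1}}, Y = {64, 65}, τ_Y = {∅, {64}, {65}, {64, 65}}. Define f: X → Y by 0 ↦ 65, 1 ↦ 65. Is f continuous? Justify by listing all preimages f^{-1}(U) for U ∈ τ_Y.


f IS continuous.

Compute f^{-1}(U) for each U ∈ τ_Y:
  U = ∅: f^{-1}(U) = ∅ ∈ τ_X ✓.
  U = {64}: f^{-1}(U) = ∅ ∈ τ_X ✓.
  U = {65}: f^{-1}(U) = {0, 1} ∈ τ_X ✓.
  U = {64, 65}: f^{-1}(U) = {0, 1} ∈ τ_X ✓.
Every preimage lies in τ_X, so f IS continuous.


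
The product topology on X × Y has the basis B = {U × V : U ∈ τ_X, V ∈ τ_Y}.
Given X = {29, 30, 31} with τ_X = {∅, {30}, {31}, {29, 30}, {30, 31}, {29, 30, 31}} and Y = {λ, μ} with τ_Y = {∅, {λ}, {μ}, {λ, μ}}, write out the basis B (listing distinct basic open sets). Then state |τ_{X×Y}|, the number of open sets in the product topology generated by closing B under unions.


Basis B = {∅ × ∅, {30} × {λ}, {30} × {μ}, {31} × {λ}, {31} × {μ}, {29, 30} × {λ}, {29, 30} × {μ}, {30} × {λ, μ}, {30, 31} × {λ}, {30, 31} × {μ}, {31} × {λ, μ}, {29, 30, 31} × {λ}, {29, 30, 31} × {μ}, {29, 30} × {λ, μ}, {30, 31} × {λ, μ}, {29, 30, 31} × {λ, μ}}; |τ_{X×Y}| = 36.

Enumerate products U × V with U ∈ τ_X, V ∈ τ_Y (deduplicated):
  ∅ × ∅ = {} (∅)
  {30} × {λ} = {(30,λ)}
  {30} × {μ} = {(30,μ)}
  {31} × {λ} = {(31,λ)}
  {31} × {μ} = {(31,μ)}
  {29, 30} × {λ} = {(29,λ), (30,λ)}
  {29, 30} × {μ} = {(29,μ), (30,μ)}
  {30} × {λ, μ} = {(30,λ), (30,μ)}
  {30, 31} × {λ} = {(30,λ), (31,λ)}
  {30, 31} × {μ} = {(30,μ), (31,μ)}
  {31} × {λ, μ} = {(31,λ), (31,μ)}
  {29, 30, 31} × {λ} = {(29,λ), (30,λ), (31,λ)}
  {29, 30, 31} × {μ} = {(29,μ), (30,μ), (31,μ)}
  {29, 30} × {λ, μ} = {(29,λ), (29,μ), (30,λ), (30,μ)}
  {30, 31} × {λ, μ} = {(30,λ), (30,μ), (31,λ), (31,μ)}
  {29, 30, 31} × {λ, μ} = {(29,λ), (29,μ), (30,λ), (30,μ), (31,λ), (31,μ)}
These 16 distinct sets form the basis B.
Close under arbitrary unions to get τ_{X×Y}; counting gives |τ_{X×Y}| = 36.


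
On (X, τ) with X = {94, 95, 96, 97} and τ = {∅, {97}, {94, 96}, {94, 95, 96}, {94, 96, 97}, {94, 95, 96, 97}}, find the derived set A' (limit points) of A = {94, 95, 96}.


A' = {94, 95, 96}

For each x ∈ X, list the open sets U ∈ τ with x ∈ U, then check whether U ∩ (A ∖ {x}) ≠ ∅ for every such U.
  x = 94: opens ∋ x are {94, 96}, {94, 95, 96}, {94, 96, 97}, {94, 95, 96, 97}; each meets A ∖ {94}, so x IS a limit point.
  x = 95: opens ∋ x are {94, 95, 96}, {94, 95, 96, 97}; each meets A ∖ {95}, so x IS a limit point.
  x = 96: opens ∋ x are {94, 96}, {94, 95, 96}, {94, 96, 97}, {94, 95, 96, 97}; each meets A ∖ {96}, so x IS a limit point.
  x = 97: open {97} ∋ x has {97} ∩ (A ∖ {97}) = ∅, so x is NOT a limit point.
Collecting: A' = {94, 95, 96}.


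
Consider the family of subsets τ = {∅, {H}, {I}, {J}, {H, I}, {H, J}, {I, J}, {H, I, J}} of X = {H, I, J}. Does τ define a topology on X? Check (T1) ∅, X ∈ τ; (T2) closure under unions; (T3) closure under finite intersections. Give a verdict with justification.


τ IS a topology on X.

Axiom (T1): ∅ ∈ τ? Yes; X ∈ τ? Yes.
Axiom (T2/T3): check pairwise unions and intersections of members of τ.
All pairwise intersections and unions checked — each lies in τ. Therefore τ satisfies (T1), (T2), (T3): it IS a topology on X.


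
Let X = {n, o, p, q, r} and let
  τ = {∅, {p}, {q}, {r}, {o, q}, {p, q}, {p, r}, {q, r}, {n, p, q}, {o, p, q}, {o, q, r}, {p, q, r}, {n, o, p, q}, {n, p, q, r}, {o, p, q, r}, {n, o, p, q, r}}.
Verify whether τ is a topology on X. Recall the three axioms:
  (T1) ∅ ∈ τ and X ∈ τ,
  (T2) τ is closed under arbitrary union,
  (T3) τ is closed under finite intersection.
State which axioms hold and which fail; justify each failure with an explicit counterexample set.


τ IS a topology on X.

Axiom (T1): ∅ ∈ τ? Yes; X ∈ τ? Yes.
Axiom (T2/T3): check pairwise unions and intersections of members of τ.
All pairwise intersections and unions checked — each lies in τ. Therefore τ satisfies (T1), (T2), (T3): it IS a topology on X.


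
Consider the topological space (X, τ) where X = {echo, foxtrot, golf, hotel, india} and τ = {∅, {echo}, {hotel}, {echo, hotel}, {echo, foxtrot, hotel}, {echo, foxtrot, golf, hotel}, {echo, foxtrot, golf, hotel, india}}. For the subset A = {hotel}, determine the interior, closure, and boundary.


int(A) = {hotel}, cl(A) = {foxtrot, golf, hotel, india}, ∂A = {foxtrot, golf, india}.

Closed sets in (X, τ) are complements of opens:
  closed(X, τ) = {∅, {india}, {golf, india}, {foxtrot, golf, india}, {echo, foxtrot, golf, india}, {foxtrot, golf, hotel, india}, {echo, foxtrot, golf, hotel, india}}.
int(A) = ⋃ {U ∈ τ : U ⊆ A}. Opens contained in A: ∅, {hotel}.
Taking the union of these: int(A) = {hotel}.
cl(A) = ⋂ {C closed : A ⊆ C}. Closed sets containing A: {foxtrot, golf, hotel, india}, {echo, foxtrot, golf, hotel, india}.
Intersecting these: cl(A) = {foxtrot, golf, hotel, india}.
∂A = cl(A) ∖ int(A) = {foxtrot, golf, hotel, india} ∖ {hotel} = {foxtrot, golf, india}.


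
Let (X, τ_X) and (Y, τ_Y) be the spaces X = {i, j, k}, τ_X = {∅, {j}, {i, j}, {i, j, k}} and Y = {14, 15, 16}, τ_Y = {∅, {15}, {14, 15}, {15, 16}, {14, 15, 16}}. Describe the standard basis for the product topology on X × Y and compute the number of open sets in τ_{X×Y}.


Basis B = {∅ × ∅, {j} × {15}, {i, j} × {15}, {j} × {14, 15}, {j} × {15, 16}, {i, j, k} × {15}, {j} × {14, 15, 16}, {i, j} × {14, 15}, {i, j} × {15, 16}, {i, j} × {14, 15, 16}, {i, j, k} × {14, 15}, {i, j, k} × {15, 16}, {i, j, k} × {14, 15, 16}}; |τ_{X×Y}| = 30.

Enumerate products U × V with U ∈ τ_X, V ∈ τ_Y (deduplicated):
  ∅ × ∅ = {} (∅)
  {j} × {15} = {(j,15)}
  {i, j} × {15} = {(i,15), (j,15)}
  {j} × {14, 15} = {(j,14), (j,15)}
  {j} × {15, 16} = {(j,15), (j,16)}
  {i, j, k} × {15} = {(i,15), (j,15), (k,15)}
  {j} × {14, 15, 16} = {(j,14), (j,15), (j,16)}
  {i, j} × {14, 15} = {(i,14), (i,15), (j,14), (j,15)}
  {i, j} × {15, 16} = {(i,15), (i,16), (j,15), (j,16)}
  {i, j} × {14, 15, 16} = {(i,14), (i,15), (i,16), (j,14), (j,15), (j,16)}
  {i, j, k} × {14, 15} = {(i,14), (i,15), (j,14), (j,15), (k,14), (k,15)}
  {i, j, k} × {15, 16} = {(i,15), (i,16), (j,15), (j,16), (k,15), (k,16)}
  {i, j, k} × {14, 15, 16} = {(i,14), (i,15), (i,16), (j,14), (j,15), (j,16), (k,14), (k,15), (k,16)}
These 13 distinct sets form the basis B.
Close under arbitrary unions to get τ_{X×Y}; counting gives |τ_{X×Y}| = 30.


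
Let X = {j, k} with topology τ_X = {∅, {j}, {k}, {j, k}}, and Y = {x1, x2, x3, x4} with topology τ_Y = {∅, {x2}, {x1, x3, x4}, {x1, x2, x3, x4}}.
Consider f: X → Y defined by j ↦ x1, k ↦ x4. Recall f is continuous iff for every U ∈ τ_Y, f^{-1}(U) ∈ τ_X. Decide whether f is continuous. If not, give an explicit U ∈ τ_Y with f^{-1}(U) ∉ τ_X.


f IS continuous.

Compute f^{-1}(U) for each U ∈ τ_Y:
  U = ∅: f^{-1}(U) = ∅ ∈ τ_X ✓.
  U = {x2}: f^{-1}(U) = ∅ ∈ τ_X ✓.
  U = {x1, x3, x4}: f^{-1}(U) = {j, k} ∈ τ_X ✓.
  U = {x1, x2, x3, x4}: f^{-1}(U) = {j, k} ∈ τ_X ✓.
Every preimage lies in τ_X, so f IS continuous.


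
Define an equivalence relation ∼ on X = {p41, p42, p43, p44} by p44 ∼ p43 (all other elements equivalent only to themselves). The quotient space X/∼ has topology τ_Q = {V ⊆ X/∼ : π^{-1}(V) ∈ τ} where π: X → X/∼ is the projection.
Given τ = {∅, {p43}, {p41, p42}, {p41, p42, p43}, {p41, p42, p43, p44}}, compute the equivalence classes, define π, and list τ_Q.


X/∼ = {[p41], [p42], [p43=p44]}; |τ_Q| = 3.

Equivalence classes: [p41], [p42], [p43=p44].
Quotient map π: X → X/∼ sends p41 ↦ [p41], p42 ↦ [p42], p43 ↦ [p43=p44], p44 ↦ [p43=p44].
For each subset V ⊆ X/∼, compute π^{-1}(V) ⊆ X and check whether π^{-1}(V) ∈ τ. V is open in τ_Q iff π^{-1}(V) ∈ τ.
  V = {}: π^{-1}(V) = ∅ ∈ τ ✓.
  V = {[p41]}: π^{-1}(V) = {p41} ∉ τ ✗.
  V = {[p42]}: π^{-1}(V) = {p42} ∉ τ ✗.
  V = {[p41], [p42]}: π^{-1}(V) = {p41, p42} ∈ τ ✓.
  V = {[p43=p44]}: π^{-1}(V) = {p43, p44} ∉ τ ✗.
  V = {[p41], [p43=p44]}: π^{-1}(V) = {p41, p43, p44} ∉ τ ✗.
  V = {[p42], [p43=p44]}: π^{-1}(V) = {p42, p43, p44} ∉ τ ✗.
  V = {[p41], [p42], [p43=p44]}: π^{-1}(V) = {p41, p42, p43, p44} ∈ τ ✓.
Open sets in the quotient: τ_Q = {{}, {[p41], [p42]}, {[p41], [p42], [p43=p44]}} (3 elements).


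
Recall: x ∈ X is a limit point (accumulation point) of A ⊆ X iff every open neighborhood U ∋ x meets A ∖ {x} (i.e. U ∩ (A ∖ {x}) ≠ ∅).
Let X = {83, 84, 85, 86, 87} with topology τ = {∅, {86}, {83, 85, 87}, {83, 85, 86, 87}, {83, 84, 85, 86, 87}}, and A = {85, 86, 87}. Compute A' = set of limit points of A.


A' = {83, 84, 85, 87}

For each x ∈ X, list the open sets U ∈ τ with x ∈ U, then check whether U ∩ (A ∖ {x}) ≠ ∅ for every such U.
  x = 83: opens ∋ x are {83, 85, 87}, {83, 85, 86, 87}, {83, 84, 85, 86, 87}; each meets A ∖ {83}, so x IS a limit point.
  x = 84: opens ∋ x are {83, 84, 85, 86, 87}; each meets A ∖ {84}, so x IS a limit point.
  x = 85: opens ∋ x are {83, 85, 87}, {83, 85, 86, 87}, {83, 84, 85, 86, 87}; each meets A ∖ {85}, so x IS a limit point.
  x = 86: open {86} ∋ x has {86} ∩ (A ∖ {86}) = ∅, so x is NOT a limit point.
  x = 87: opens ∋ x are {83, 85, 87}, {83, 85, 86, 87}, {83, 84, 85, 86, 87}; each meets A ∖ {87}, so x IS a limit point.
Collecting: A' = {83, 84, 85, 87}.


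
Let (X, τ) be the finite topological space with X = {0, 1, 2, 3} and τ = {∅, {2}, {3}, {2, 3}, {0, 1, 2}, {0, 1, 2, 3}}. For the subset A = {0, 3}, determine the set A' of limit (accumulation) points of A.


A' = {1}

For each x ∈ X, list the open sets U ∈ τ with x ∈ U, then check whether U ∩ (A ∖ {x}) ≠ ∅ for every such U.
  x = 0: open {0, 1, 2} ∋ x has {0, 1, 2} ∩ (A ∖ {0}) = ∅, so x is NOT a limit point.
  x = 1: opens ∋ x are {0, 1, 2}, {0, 1, 2, 3}; each meets A ∖ {1}, so x IS a limit point.
  x = 2: open {2} ∋ x has {2} ∩ (A ∖ {2}) = ∅, so x is NOT a limit point.
  x = 3: open {3} ∋ x has {3} ∩ (A ∖ {3}) = ∅, so x is NOT a limit point.
Collecting: A' = {1}.


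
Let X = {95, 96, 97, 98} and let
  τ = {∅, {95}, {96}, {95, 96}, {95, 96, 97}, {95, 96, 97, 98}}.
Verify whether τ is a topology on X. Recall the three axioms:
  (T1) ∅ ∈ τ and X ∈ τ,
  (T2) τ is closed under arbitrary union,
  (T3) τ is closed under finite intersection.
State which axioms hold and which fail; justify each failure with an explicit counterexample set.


τ IS a topology on X.

Axiom (T1): ∅ ∈ τ? Yes; X ∈ τ? Yes.
Axiom (T2/T3): check pairwise unions and intersections of members of τ.
All pairwise intersections and unions checked — each lies in τ. Therefore τ satisfies (T1), (T2), (T3): it IS a topology on X.


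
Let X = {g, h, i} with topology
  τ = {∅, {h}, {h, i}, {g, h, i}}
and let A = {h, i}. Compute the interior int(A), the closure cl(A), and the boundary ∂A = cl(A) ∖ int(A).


int(A) = {h, i}, cl(A) = {g, h, i}, ∂A = {g}.

Closed sets in (X, τ) are complements of opens:
  closed(X, τ) = {∅, {g}, {g, i}, {g, h, i}}.
int(A) = ⋃ {U ∈ τ : U ⊆ A}. Opens contained in A: ∅, {h}, {h, i}.
Taking the union of these: int(A) = {h, i}.
cl(A) = ⋂ {C closed : A ⊆ C}. Closed sets containing A: {g, h, i}.
Intersecting these: cl(A) = {g, h, i}.
∂A = cl(A) ∖ int(A) = {g, h, i} ∖ {h, i} = {g}.


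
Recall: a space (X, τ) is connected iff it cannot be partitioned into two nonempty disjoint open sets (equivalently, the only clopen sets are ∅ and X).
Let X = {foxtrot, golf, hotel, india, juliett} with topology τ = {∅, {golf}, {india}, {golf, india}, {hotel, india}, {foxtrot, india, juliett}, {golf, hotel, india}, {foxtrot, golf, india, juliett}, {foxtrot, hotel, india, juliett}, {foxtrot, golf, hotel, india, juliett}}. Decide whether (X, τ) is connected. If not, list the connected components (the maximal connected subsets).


(X, τ) is disconnected; components = [{golf}, {foxtrot, hotel, india, juliett}].

Find clopen sets (U ∈ τ with X ∖ U ∈ τ):
  U = ∅, X ∖ U = {foxtrot, golf, hotel, india, juliett} — both open, so U is clopen.
  U = {golf}, X ∖ U = {foxtrot, hotel, india, juliett} — both open, so U is clopen.
  U = {foxtrot, hotel, india, juliett}, X ∖ U = {golf} — both open, so U is clopen.
  U = {foxtrot, golf, hotel, india, juliett}, X ∖ U = ∅ — both open, so U is clopen.
Nontrivial clopen(s) exist: e.g. {golf}. So (X, τ) is disconnected.
Compute connected components by grouping points that agree on all clopens:
  component: {golf}
  component: {foxtrot, hotel, india, juliett}
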